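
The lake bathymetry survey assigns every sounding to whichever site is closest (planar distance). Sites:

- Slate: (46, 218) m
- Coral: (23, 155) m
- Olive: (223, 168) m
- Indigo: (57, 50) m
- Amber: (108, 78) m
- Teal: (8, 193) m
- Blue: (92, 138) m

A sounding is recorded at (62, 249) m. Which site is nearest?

Slate

Squared distances to each site:
Slate: 1217.000; Coral: 10357.000; Olive: 32482.000; Indigo: 39626.000; Amber: 31357.000; Teal: 6052.000; Blue: 13221.000.
Minimum at Slate.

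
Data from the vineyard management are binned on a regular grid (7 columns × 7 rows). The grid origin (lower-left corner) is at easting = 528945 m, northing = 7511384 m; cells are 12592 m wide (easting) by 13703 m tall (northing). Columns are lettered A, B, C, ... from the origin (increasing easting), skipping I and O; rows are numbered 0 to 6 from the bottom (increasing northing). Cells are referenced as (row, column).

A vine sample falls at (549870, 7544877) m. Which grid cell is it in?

(2, B)

Column index: ⌊(549870 − 528945) / 12592⌋ = ⌊1.662⌋ = 1 → column B
Row offset from origin: ⌊(7544877 − 7511384) / 13703⌋ = ⌊2.444⌋ = 2 → row 2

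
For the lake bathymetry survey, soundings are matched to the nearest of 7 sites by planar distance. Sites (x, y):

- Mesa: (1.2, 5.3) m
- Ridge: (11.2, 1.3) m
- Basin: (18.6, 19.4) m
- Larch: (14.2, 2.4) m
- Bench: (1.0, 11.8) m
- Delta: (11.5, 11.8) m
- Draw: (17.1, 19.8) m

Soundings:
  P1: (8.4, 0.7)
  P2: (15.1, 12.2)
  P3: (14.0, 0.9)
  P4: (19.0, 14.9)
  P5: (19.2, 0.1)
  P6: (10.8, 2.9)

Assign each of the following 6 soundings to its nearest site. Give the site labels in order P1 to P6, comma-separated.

Ridge, Delta, Larch, Basin, Larch, Ridge

P1 → Ridge (d²=8.20)
P2 → Delta (d²=13.12)
P3 → Larch (d²=2.29)
P4 → Basin (d²=20.41)
P5 → Larch (d²=30.29)
P6 → Ridge (d²=2.72)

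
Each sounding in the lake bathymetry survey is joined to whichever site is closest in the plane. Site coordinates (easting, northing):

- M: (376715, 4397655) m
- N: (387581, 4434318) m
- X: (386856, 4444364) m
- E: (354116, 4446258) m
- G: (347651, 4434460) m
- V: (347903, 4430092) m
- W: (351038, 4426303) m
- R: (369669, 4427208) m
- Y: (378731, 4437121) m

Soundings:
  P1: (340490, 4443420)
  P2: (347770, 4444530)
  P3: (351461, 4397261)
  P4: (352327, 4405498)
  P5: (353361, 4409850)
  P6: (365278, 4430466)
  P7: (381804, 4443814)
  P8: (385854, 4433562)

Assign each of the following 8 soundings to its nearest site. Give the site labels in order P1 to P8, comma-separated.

G, E, M, W, W, R, X, N

P1 → G (d²=131561521.00)
P2 → E (d²=43257700.00)
P3 → M (d²=637919752.00)
P4 → W (d²=434509546.00)
P5 → W (d²=276097538.00)
P6 → R (d²=29895445.00)
P7 → X (d²=25825204.00)
P8 → N (d²=3554065.00)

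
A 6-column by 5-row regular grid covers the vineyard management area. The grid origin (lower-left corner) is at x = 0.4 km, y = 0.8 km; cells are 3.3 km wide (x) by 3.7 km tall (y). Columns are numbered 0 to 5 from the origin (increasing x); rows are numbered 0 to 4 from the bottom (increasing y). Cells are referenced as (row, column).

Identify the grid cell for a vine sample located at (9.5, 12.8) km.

(3, 2)

Column index: ⌊(9.5 − 0.4) / 3.3⌋ = ⌊2.758⌋ = 2
Row offset from origin: ⌊(12.8 − 0.8) / 3.7⌋ = ⌊3.243⌋ = 3 → row 3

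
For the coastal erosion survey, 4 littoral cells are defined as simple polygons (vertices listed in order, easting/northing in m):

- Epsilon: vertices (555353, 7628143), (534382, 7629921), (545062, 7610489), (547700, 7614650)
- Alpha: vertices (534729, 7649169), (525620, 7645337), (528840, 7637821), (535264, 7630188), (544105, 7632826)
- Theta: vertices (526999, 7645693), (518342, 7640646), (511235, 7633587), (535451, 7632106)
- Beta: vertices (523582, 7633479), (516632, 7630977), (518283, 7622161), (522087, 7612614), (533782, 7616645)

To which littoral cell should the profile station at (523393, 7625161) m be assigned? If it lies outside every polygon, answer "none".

Cast a ray rightward from (523393, 7625161). For each polygon, the edges (by vertex number in listed order) whose endpoints lie on opposite sides of northing = 7625161, where each meets that height, and whether that is right or left of the point:
Epsilon: 2–3 at easting≈536998.1 (right), 4–1 at easting≈553661.7 (right) → 2 crossings.
Alpha: no edge straddles that height → 0 crossings.
Theta: no edge straddles that height → 0 crossings.
Beta: 2–3 at easting≈517721.2 (left), 5–1 at easting≈528622.0 (right) → 1 crossing.
Only Beta has an odd count, so the point is inside Beta.

Beta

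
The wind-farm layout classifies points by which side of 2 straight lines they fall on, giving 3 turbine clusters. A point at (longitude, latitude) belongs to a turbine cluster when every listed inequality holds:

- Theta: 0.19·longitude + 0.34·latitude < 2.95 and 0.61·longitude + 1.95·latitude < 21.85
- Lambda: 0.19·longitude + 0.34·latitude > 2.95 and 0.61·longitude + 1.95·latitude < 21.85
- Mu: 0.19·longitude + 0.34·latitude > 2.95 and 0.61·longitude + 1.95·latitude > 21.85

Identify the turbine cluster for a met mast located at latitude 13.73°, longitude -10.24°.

Theta

0.19·-10.24 + 0.34·13.73 = 2.723, which is < 2.95
0.61·-10.24 + 1.95·13.73 = 20.527, which is < 21.85
This sign pattern matches Theta.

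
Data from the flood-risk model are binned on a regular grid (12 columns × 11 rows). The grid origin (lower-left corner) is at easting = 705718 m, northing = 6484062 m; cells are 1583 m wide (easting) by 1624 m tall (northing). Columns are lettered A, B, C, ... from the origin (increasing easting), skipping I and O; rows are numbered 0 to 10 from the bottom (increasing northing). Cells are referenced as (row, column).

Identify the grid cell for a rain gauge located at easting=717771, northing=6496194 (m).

Column index: ⌊(717771 − 705718) / 1583⌋ = ⌊7.614⌋ = 7 → column H
Row offset from origin: ⌊(6496194 − 6484062) / 1624⌋ = ⌊7.470⌋ = 7 → row 7

(7, H)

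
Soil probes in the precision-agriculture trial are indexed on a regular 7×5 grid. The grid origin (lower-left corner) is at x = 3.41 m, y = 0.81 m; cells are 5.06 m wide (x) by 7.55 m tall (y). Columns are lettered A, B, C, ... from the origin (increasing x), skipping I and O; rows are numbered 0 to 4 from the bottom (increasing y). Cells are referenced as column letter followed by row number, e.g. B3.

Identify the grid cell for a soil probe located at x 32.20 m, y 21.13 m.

Column index: ⌊(32.20 − 3.41) / 5.06⌋ = ⌊5.690⌋ = 5 → column F
Row offset from origin: ⌊(21.13 − 0.81) / 7.55⌋ = ⌊2.691⌋ = 2 → row 2

F2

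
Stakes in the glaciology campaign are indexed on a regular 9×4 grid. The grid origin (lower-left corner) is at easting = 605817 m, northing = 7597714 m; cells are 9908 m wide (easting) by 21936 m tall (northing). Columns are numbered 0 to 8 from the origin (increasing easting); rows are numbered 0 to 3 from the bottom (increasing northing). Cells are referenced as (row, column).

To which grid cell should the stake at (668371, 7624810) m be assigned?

(1, 6)

Column index: ⌊(668371 − 605817) / 9908⌋ = ⌊6.313⌋ = 6
Row offset from origin: ⌊(7624810 − 7597714) / 21936⌋ = ⌊1.235⌋ = 1 → row 1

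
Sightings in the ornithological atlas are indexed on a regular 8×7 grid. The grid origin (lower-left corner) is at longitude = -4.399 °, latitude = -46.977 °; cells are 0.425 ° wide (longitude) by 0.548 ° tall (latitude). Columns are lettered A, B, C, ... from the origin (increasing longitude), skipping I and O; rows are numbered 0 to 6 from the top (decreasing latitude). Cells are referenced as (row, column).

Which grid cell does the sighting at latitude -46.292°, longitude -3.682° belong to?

(5, B)

Column index: ⌊(-3.682 − -4.399) / 0.425⌋ = ⌊1.687⌋ = 1 → column B
Row offset from origin: ⌊(-46.292 − -46.977) / 0.548⌋ = ⌊1.250⌋ = 1 → row 5 (counted from top)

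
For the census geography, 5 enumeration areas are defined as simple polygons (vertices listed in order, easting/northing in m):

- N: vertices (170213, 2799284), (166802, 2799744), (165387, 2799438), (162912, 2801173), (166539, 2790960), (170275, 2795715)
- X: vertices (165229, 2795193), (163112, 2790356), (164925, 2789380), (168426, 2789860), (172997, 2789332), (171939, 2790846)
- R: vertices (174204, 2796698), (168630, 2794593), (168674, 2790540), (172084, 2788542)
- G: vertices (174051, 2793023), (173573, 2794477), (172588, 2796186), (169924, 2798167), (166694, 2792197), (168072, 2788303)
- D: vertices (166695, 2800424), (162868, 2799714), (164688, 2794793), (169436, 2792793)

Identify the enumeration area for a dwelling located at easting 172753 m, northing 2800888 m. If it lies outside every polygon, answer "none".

none

Cast a ray rightward from (172753, 2800888). For each polygon, the edges (by vertex number in listed order) whose endpoints lie on opposite sides of northing = 2800888, where each meets that height, and whether that is right or left of the point:
N: 3–4 at easting≈163318.6 (left), 4–5 at easting≈163013.2 (left) → 0 crossings.
X: no edge straddles that height → 0 crossings.
R: no edge straddles that height → 0 crossings.
G: no edge straddles that height → 0 crossings.
D: no edge straddles that height → 0 crossings.
All counts are even, so the point lies outside every listed polygon.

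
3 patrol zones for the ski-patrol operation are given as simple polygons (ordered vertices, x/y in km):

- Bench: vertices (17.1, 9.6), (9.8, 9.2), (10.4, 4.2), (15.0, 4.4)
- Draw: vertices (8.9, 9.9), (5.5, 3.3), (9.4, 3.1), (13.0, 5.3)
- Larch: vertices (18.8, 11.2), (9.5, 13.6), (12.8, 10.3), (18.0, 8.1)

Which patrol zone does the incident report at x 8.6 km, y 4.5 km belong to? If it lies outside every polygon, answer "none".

Cast a ray rightward from (8.6, 4.5). For each polygon, the edges (by vertex number in listed order) whose endpoints lie on opposite sides of y = 4.5, where each meets that height, and whether that is right or left of the point:
Bench: 2–3 at x≈10.36 (right), 4–1 at x≈15.04 (right) → 2 crossings.
Draw: 1–2 at x≈6.12 (left), 3–4 at x≈11.69 (right) → 1 crossing.
Larch: no edge straddles that height → 0 crossings.
Only Draw has an odd count, so the point is inside Draw.

Draw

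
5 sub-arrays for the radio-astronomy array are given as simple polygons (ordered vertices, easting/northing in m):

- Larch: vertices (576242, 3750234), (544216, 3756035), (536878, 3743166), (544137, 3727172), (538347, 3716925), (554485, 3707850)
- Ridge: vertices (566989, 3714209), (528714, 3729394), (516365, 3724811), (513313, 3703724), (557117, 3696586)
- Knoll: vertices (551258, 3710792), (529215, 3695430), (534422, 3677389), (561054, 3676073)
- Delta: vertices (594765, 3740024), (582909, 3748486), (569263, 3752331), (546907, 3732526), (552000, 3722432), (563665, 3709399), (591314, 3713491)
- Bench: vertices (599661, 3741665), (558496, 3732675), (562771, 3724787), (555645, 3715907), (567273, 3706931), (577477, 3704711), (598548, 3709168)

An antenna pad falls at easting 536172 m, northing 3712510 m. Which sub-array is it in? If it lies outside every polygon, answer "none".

Ridge

Cast a ray rightward from (536172, 3712510). For each polygon, the edges (by vertex number in listed order) whose endpoints lie on opposite sides of northing = 3712510, where each meets that height, and whether that is right or left of the point:
Larch: 5–6 at easting≈546198.2 (right), 6–1 at easting≈556877.1 (right) → 2 crossings.
Ridge: 3–4 at easting≈514584.6 (left), 5–1 at easting≈566037.3 (right) → 1 crossing.
Knoll: no edge straddles that height → 0 crossings.
Delta: 5–6 at easting≈560880.5 (right), 6–7 at easting≈584685.5 (right) → 2 crossings.
Bench: 4–5 at easting≈560045.7 (right), 7–1 at easting≈598662.5 (right) → 2 crossings.
Only Ridge has an odd count, so the point is inside Ridge.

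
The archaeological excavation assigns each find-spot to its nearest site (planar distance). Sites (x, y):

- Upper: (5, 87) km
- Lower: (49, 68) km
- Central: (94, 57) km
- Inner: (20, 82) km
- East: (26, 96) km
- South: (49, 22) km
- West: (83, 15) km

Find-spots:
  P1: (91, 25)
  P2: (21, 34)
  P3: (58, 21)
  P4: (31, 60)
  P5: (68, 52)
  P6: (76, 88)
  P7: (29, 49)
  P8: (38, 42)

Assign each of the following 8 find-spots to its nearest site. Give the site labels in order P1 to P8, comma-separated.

P1 → West (d²=164.00)
P2 → South (d²=928.00)
P3 → South (d²=82.00)
P4 → Lower (d²=388.00)
P5 → Lower (d²=617.00)
P6 → Lower (d²=1129.00)
P7 → Lower (d²=761.00)
P8 → South (d²=521.00)

West, South, South, Lower, Lower, Lower, Lower, South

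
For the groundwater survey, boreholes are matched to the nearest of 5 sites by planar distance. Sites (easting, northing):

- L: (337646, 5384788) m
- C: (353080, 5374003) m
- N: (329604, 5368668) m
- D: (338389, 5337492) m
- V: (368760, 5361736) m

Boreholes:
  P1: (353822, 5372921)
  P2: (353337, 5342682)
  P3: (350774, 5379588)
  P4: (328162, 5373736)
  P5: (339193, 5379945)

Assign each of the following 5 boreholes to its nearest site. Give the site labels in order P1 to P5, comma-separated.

C, D, C, N, L

P1 → C (d²=1721288.00)
P2 → D (d²=250378804.00)
P3 → C (d²=36509861.00)
P4 → N (d²=27763988.00)
P5 → L (d²=25847858.00)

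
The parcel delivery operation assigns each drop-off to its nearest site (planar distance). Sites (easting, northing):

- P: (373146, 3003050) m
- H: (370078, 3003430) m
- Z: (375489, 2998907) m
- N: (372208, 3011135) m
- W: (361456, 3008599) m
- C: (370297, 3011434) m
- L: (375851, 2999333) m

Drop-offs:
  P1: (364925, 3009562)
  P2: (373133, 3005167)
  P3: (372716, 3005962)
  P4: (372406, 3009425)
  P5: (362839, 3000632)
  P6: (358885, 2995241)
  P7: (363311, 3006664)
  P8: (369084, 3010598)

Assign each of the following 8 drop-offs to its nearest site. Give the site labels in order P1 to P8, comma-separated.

W, P, P, N, H, W, W, C

P1 → W (d²=12961330.00)
P2 → P (d²=4481858.00)
P3 → P (d²=8664644.00)
P4 → N (d²=2963304.00)
P5 → H (d²=60231925.00)
P6 → W (d²=185046205.00)
P7 → W (d²=7185250.00)
P8 → C (d²=2170265.00)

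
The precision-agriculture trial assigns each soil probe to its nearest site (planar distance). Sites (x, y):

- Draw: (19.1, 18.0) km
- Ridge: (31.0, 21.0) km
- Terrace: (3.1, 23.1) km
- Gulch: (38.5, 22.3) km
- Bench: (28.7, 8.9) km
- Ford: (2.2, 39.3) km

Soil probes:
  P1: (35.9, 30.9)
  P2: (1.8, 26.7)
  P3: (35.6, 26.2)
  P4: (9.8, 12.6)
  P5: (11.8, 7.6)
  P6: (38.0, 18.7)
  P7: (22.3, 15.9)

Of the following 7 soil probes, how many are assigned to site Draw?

3

P1 → Gulch
P2 → Terrace
P3 → Gulch
P4 → Draw
P5 → Draw
P6 → Gulch
P7 → Draw
3 of the 7 go to Draw.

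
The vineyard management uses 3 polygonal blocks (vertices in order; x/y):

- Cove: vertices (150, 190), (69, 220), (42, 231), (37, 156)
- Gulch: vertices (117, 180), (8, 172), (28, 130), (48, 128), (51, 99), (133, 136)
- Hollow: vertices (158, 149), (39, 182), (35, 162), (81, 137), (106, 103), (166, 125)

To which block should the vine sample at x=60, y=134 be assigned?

Cast a ray rightward from (60, 134). For each polygon, the edges (by vertex number in listed order) whose endpoints lie on opposite sides of y = 134, where each meets that height, and whether that is right or left of the point:
Cove: no edge straddles that height → 0 crossings.
Gulch: 2–3 at x≈26.1 (left), 5–6 at x≈128.6 (right) → 1 crossing.
Hollow: 4–5 at x≈83.2 (right), 6–1 at x≈163.0 (right) → 2 crossings.
Only Gulch has an odd count, so the point is inside Gulch.

Gulch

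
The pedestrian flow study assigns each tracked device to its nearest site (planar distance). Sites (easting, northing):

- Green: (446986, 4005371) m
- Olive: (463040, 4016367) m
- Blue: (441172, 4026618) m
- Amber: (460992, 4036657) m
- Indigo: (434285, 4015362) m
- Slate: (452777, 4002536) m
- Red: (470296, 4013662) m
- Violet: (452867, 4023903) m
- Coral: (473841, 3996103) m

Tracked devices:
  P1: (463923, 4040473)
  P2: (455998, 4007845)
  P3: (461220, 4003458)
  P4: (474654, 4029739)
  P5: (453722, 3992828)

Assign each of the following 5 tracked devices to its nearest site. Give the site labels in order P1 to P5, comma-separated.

Amber, Slate, Slate, Amber, Slate

P1 → Amber (d²=23152617.00)
P2 → Slate (d²=38560322.00)
P3 → Slate (d²=72134333.00)
P4 → Amber (d²=234508968.00)
P5 → Slate (d²=95138289.00)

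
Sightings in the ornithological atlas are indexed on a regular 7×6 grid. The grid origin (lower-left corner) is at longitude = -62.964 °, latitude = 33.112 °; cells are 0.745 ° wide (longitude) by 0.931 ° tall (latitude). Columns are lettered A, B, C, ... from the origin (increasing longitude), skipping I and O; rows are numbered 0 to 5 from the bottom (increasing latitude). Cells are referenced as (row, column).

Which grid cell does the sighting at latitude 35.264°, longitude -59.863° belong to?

Column index: ⌊(-59.863 − -62.964) / 0.745⌋ = ⌊4.162⌋ = 4 → column E
Row offset from origin: ⌊(35.264 − 33.112) / 0.931⌋ = ⌊2.311⌋ = 2 → row 2

(2, E)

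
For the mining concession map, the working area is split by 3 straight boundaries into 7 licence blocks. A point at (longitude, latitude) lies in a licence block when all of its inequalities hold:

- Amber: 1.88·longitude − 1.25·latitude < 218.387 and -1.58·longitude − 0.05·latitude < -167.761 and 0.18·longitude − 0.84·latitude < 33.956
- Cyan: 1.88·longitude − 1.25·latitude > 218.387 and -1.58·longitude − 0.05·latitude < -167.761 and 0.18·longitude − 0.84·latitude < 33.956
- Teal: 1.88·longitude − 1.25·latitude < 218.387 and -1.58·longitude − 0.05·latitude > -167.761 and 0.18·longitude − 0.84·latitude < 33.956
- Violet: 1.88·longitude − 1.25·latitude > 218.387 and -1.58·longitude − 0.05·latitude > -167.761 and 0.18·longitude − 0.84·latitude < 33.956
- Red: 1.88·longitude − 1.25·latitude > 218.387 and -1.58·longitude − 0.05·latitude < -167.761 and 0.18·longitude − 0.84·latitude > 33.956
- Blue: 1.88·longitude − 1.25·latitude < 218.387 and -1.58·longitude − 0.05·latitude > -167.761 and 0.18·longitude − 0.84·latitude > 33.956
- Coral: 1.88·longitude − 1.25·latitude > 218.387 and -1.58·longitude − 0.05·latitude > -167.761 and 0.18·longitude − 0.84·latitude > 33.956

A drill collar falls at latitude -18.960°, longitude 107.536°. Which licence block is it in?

1.88·107.536 − 1.25·-18.960 = 225.868, which is > 218.387
-1.58·107.536 − 0.05·-18.960 = -168.959, which is < -167.761
0.18·107.536 − 0.84·-18.960 = 35.283, which is > 33.956
This sign pattern matches Red.

Red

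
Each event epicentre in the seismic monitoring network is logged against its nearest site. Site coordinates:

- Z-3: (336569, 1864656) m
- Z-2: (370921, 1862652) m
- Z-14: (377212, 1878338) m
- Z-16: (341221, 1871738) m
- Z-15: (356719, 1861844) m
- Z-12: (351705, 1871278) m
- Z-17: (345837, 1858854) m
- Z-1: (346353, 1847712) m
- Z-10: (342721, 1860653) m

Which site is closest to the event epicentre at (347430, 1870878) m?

Z-12

Squared distances to each site:
Z-3: 156674605.000; Z-2: 619494157.000; Z-14: 942619124.000; Z-16: 39291281.000; Z-15: 167898677.000; Z-12: 18435625.000; Z-17: 147114225.000; Z-1: 537823485.000; Z-10: 126725306.000.
Minimum at Z-12.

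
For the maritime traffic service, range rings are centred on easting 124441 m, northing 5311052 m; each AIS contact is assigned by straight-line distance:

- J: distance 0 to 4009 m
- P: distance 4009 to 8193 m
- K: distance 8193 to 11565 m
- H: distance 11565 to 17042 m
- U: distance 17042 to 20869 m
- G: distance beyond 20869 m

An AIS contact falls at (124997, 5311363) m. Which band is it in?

J

Distance = √((124997−124441)² + (5311363−5311052)²) = √(309136.000 + 96721.000) = 637.069 m.
0 ≤ 637.069 < 4009 → J.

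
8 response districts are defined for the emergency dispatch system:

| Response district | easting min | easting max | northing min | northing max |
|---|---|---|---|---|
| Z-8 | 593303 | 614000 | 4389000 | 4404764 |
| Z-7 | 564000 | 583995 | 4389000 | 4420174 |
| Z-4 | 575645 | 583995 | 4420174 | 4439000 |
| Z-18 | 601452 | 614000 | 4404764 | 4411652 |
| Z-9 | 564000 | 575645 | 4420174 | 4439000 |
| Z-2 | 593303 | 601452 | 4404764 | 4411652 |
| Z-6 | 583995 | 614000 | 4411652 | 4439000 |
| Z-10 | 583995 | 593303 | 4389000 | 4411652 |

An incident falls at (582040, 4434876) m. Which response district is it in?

The point has easting = 582040 and northing = 4434876.
Only Z-4 satisfies 575645 ≤ easting ≤ 583995 and 4420174 ≤ northing ≤ 4439000.

Z-4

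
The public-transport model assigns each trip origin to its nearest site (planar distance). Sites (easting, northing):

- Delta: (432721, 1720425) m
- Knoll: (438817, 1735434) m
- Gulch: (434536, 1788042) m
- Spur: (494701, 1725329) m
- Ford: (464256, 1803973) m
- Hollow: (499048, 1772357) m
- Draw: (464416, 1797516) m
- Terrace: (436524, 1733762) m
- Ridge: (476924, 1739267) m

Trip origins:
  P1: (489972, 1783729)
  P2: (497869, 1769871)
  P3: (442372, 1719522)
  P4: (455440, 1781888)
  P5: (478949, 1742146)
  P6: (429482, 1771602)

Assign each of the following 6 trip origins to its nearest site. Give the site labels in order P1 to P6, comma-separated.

Hollow, Hollow, Delta, Draw, Ridge, Gulch

P1 → Hollow (d²=211696160.00)
P2 → Hollow (d²=7570237.00)
P3 → Delta (d²=93957210.00)
P4 → Draw (d²=324802960.00)
P5 → Ridge (d²=12389266.00)
P6 → Gulch (d²=295816516.00)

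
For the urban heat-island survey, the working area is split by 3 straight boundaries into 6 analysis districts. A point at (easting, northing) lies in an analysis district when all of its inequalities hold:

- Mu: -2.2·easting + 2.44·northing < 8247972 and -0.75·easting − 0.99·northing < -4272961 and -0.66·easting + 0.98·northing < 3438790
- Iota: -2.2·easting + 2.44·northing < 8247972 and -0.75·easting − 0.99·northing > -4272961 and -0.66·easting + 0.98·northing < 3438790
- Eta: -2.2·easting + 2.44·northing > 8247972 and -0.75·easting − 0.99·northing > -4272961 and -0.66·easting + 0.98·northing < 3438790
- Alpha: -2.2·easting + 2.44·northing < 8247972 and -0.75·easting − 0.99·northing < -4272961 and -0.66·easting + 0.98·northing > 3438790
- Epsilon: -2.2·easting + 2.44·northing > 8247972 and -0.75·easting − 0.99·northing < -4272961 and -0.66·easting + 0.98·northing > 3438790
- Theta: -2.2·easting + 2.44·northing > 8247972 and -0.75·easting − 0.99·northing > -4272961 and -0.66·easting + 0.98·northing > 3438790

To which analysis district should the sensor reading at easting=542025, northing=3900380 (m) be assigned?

-2.2·542025 + 2.44·3900380 = 8324472.200, which is > 8247972
-0.75·542025 − 0.99·3900380 = -4267894.950, which is > -4272961
-0.66·542025 + 0.98·3900380 = 3464635.900, which is > 3438790
This sign pattern matches Theta.

Theta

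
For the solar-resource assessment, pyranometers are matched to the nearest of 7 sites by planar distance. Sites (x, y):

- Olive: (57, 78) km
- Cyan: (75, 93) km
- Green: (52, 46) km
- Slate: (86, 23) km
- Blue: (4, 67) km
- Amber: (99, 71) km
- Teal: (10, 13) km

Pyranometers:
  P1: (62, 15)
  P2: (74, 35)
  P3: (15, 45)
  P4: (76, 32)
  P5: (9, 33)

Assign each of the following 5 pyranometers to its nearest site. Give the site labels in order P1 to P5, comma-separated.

P1 → Slate (d²=640.00)
P2 → Slate (d²=288.00)
P3 → Blue (d²=605.00)
P4 → Slate (d²=181.00)
P5 → Teal (d²=401.00)

Slate, Slate, Blue, Slate, Teal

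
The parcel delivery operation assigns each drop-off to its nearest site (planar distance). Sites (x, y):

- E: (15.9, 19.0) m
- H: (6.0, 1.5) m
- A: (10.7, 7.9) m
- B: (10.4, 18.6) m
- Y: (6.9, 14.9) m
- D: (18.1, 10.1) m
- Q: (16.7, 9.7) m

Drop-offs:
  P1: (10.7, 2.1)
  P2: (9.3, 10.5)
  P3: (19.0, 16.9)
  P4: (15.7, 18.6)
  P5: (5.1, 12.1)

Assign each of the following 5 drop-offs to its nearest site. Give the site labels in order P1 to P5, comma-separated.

P1 → H (d²=22.45)
P2 → A (d²=8.72)
P3 → E (d²=14.02)
P4 → E (d²=0.20)
P5 → Y (d²=11.08)

H, A, E, E, Y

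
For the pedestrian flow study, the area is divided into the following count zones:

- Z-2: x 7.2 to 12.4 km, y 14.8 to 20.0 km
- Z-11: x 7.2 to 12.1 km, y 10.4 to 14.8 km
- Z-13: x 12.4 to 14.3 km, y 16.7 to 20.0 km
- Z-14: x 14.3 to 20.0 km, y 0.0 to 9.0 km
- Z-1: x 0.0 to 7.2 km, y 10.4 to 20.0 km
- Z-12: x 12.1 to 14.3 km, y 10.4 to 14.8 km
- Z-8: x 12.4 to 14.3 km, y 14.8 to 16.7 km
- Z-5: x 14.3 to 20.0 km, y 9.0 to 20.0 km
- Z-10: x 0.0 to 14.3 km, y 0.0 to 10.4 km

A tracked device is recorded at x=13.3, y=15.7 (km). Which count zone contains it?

The point has x = 13.3 and y = 15.7.
Only Z-8 satisfies 12.4 ≤ x ≤ 14.3 and 14.8 ≤ y ≤ 16.7.

Z-8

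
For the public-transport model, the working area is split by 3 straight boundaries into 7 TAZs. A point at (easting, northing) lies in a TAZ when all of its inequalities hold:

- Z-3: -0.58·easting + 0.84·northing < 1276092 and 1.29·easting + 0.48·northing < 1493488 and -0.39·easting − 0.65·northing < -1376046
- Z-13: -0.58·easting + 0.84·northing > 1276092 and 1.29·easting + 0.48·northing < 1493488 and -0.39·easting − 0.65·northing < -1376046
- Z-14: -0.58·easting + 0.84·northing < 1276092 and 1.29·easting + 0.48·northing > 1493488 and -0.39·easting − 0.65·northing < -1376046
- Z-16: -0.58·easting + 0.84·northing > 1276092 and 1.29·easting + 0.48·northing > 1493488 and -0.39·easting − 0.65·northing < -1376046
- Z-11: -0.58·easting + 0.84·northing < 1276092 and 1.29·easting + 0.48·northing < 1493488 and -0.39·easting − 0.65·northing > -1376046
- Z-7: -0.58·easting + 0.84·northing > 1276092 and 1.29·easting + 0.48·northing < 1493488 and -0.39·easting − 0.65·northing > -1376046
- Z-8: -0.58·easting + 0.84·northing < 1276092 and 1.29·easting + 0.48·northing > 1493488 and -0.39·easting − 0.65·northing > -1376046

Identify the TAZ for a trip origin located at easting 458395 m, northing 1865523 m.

Z-13

-0.58·458395 + 0.84·1865523 = 1301170.220, which is > 1276092
1.29·458395 + 0.48·1865523 = 1486780.590, which is < 1493488
-0.39·458395 − 0.65·1865523 = -1391364.000, which is < -1376046
This sign pattern matches Z-13.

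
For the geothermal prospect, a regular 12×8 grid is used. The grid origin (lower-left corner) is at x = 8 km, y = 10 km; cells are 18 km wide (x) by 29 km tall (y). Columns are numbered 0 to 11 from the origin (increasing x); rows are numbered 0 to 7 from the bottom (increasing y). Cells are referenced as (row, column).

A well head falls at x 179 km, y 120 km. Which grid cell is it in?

(3, 9)

Column index: ⌊(179 − 8) / 18⌋ = ⌊9.500⌋ = 9
Row offset from origin: ⌊(120 − 10) / 29⌋ = ⌊3.793⌋ = 3 → row 3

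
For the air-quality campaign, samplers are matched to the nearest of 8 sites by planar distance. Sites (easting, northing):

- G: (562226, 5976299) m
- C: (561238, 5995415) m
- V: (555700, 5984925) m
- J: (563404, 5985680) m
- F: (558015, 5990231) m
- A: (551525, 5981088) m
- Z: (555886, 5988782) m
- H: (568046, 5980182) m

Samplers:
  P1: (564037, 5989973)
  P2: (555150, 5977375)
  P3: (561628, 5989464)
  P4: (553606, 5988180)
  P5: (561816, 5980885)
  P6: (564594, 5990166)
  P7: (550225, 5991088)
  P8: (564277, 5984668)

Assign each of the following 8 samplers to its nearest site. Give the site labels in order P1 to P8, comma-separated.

J, A, F, Z, G, J, Z, J

P1 → J (d²=18830538.00)
P2 → A (d²=26926994.00)
P3 → F (d²=13642058.00)
P4 → Z (d²=5560804.00)
P5 → G (d²=21199496.00)
P6 → J (d²=21540296.00)
P7 → Z (d²=37364557.00)
P8 → J (d²=1786273.00)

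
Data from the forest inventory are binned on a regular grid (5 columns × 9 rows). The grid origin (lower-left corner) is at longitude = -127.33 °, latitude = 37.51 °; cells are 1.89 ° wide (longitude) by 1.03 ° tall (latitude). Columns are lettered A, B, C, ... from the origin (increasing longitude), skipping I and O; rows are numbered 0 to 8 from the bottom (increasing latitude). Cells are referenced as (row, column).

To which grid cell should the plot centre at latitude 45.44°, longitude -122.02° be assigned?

Column index: ⌊(-122.02 − -127.33) / 1.89⌋ = ⌊2.810⌋ = 2 → column C
Row offset from origin: ⌊(45.44 − 37.51) / 1.03⌋ = ⌊7.699⌋ = 7 → row 7

(7, C)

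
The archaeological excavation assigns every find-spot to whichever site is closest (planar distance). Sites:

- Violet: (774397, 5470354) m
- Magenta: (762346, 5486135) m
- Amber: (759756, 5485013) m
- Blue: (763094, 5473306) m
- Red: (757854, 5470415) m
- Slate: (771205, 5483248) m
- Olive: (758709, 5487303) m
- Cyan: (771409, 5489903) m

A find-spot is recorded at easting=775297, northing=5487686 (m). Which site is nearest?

Cyan

Squared distances to each site:
Violet: 301208224.000; Magenta: 170134002.000; Amber: 248667610.000; Blue: 355697609.000; Red: 602545690.000; Slate: 36440308.000; Olive: 275308433.000; Cyan: 20031633.000.
Minimum at Cyan.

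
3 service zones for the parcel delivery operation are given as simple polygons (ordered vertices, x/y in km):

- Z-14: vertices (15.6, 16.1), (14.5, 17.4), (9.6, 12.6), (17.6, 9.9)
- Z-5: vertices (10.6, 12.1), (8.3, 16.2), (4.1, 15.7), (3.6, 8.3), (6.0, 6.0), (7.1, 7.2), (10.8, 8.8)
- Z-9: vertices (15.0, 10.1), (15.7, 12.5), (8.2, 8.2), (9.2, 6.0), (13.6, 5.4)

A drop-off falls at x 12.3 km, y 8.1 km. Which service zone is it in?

Z-9

Cast a ray rightward from (12.3, 8.1). For each polygon, the edges (by vertex number in listed order) whose endpoints lie on opposite sides of y = 8.1, where each meets that height, and whether that is right or left of the point:
Z-14: no edge straddles that height → 0 crossings.
Z-5: 4–5 at x≈3.81 (left), 6–7 at x≈9.18 (left) → 0 crossings.
Z-9: 3–4 at x≈8.25 (left), 5–1 at x≈14.40 (right) → 1 crossing.
Only Z-9 has an odd count, so the point is inside Z-9.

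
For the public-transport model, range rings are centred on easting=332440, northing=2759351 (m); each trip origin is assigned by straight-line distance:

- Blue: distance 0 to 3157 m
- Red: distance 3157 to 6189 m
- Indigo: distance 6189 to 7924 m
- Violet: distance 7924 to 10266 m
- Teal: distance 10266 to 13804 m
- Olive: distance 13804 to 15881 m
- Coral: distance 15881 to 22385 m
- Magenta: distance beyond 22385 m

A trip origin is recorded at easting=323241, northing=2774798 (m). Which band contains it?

Coral

Distance = √((323241−332440)² + (2774798−2759351)²) = √(84621601.000 + 238609809.000) = 17978.638 m.
15881 ≤ 17978.638 < 22385 → Coral.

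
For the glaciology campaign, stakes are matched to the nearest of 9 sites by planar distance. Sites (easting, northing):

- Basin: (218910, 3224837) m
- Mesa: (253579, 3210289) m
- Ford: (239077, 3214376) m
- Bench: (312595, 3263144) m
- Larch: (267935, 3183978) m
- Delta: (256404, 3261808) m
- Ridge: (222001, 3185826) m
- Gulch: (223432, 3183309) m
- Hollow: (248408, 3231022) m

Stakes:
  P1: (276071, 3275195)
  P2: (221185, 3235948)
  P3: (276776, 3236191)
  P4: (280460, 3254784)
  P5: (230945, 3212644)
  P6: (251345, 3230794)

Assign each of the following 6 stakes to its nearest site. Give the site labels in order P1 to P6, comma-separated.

Delta, Basin, Hollow, Delta, Ford, Hollow

P1 → Delta (d²=566002658.00)
P2 → Basin (d²=128629946.00)
P3 → Hollow (d²=831461985.00)
P4 → Delta (d²=628027712.00)
P5 → Ford (d²=69129248.00)
P6 → Hollow (d²=8677953.00)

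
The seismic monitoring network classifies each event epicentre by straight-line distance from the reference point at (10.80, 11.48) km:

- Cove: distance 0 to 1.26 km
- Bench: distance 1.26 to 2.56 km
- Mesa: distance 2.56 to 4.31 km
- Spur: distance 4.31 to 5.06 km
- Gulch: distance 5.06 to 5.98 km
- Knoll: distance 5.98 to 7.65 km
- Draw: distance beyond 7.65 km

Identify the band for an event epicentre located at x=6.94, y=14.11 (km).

Distance = √((6.94−10.80)² + (14.11−11.48)²) = √(14.900 + 6.917) = 4.671 km.
4.31 ≤ 4.671 < 5.06 → Spur.

Spur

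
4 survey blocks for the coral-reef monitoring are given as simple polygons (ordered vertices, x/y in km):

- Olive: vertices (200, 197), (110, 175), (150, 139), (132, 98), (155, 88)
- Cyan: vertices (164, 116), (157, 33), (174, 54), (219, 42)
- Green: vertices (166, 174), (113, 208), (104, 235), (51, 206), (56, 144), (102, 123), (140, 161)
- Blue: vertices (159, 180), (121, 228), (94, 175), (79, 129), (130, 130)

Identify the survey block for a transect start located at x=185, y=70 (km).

Cyan

Cast a ray rightward from (185, 70). For each polygon, the edges (by vertex number in listed order) whose endpoints lie on opposite sides of y = 70, where each meets that height, and whether that is right or left of the point:
Olive: no edge straddles that height → 0 crossings.
Cyan: 1–2 at x≈160.1 (left), 4–1 at x≈198.2 (right) → 1 crossing.
Green: no edge straddles that height → 0 crossings.
Blue: no edge straddles that height → 0 crossings.
Only Cyan has an odd count, so the point is inside Cyan.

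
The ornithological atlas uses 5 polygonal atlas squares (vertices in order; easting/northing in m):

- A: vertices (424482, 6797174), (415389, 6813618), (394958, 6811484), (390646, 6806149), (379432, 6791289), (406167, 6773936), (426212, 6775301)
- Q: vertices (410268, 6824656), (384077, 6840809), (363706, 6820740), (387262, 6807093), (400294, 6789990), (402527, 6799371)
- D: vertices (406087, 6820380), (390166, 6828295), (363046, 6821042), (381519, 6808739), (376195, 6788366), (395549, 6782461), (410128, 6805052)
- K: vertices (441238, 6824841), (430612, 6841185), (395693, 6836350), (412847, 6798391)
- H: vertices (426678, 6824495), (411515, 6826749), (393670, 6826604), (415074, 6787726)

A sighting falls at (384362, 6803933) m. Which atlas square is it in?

D

Cast a ray rightward from (384362, 6803933). For each polygon, the edges (by vertex number in listed order) whose endpoints lie on opposite sides of northing = 6803933, where each meets that height, and whether that is right or left of the point:
A: 1–2 at easting≈420744.5 (right), 4–5 at easting≈388973.7 (right) → 2 crossings.
Q: 4–5 at easting≈389669.8 (right), 6–1 at easting≈403923.7 (right) → 2 crossings.
D: 4–5 at easting≈380263.1 (left), 6–7 at easting≈409405.9 (right) → 1 crossing.
K: 3–4 at easting≈410342.5 (right), 4–1 at easting≈418795.7 (right) → 2 crossings.
H: 3–4 at easting≈406151.4 (right), 4–1 at easting≈420188.8 (right) → 2 crossings.
Only D has an odd count, so the point is inside D.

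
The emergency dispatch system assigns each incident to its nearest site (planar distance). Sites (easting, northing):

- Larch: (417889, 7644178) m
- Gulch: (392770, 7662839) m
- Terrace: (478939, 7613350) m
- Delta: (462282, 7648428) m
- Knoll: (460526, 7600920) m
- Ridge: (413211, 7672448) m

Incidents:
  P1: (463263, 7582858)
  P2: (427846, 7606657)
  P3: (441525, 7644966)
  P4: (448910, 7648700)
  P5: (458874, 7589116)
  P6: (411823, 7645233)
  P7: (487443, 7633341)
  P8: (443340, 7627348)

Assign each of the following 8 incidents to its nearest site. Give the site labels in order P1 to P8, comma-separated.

P1 → Knoll (d²=333727013.00)
P2 → Knoll (d²=1100895569.00)
P3 → Delta (d²=442838493.00)
P4 → Delta (d²=178884368.00)
P5 → Knoll (d²=142063520.00)
P6 → Larch (d²=37909381.00)
P7 → Terrace (d²=471958097.00)
P8 → Delta (d²=803165764.00)

Knoll, Knoll, Delta, Delta, Knoll, Larch, Terrace, Delta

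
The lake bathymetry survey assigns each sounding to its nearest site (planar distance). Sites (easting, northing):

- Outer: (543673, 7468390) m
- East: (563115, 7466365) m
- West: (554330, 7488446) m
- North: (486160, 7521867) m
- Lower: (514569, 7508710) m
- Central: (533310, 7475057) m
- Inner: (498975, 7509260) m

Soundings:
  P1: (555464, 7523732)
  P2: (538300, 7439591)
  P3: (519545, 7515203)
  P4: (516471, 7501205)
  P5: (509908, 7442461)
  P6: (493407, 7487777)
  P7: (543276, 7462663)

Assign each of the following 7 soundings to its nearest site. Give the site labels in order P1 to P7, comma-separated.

West, Outer, Lower, Lower, Central, Inner, Outer

P1 → West (d²=1246387752.00)
P2 → Outer (d²=858251530.00)
P3 → Lower (d²=66919625.00)
P4 → Lower (d²=59942629.00)
P5 → Central (d²=1610152820.00)
P6 → Inner (d²=492521913.00)
P7 → Outer (d²=32956138.00)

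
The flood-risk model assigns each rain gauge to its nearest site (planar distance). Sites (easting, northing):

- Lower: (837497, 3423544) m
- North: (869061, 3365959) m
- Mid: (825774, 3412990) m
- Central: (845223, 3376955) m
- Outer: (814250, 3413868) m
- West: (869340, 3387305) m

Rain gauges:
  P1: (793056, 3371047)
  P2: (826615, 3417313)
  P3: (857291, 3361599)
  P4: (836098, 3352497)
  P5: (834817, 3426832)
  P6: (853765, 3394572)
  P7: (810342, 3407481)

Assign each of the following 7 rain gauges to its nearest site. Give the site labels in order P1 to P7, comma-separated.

P1 → Outer (d²=2282823677.00)
P2 → Mid (d²=19395610.00)
P3 → North (d²=157542500.00)
P4 → Central (d²=681459389.00)
P5 → Lower (d²=17993344.00)
P6 → West (d²=295389914.00)
P7 → Outer (d²=56066233.00)

Outer, Mid, North, Central, Lower, West, Outer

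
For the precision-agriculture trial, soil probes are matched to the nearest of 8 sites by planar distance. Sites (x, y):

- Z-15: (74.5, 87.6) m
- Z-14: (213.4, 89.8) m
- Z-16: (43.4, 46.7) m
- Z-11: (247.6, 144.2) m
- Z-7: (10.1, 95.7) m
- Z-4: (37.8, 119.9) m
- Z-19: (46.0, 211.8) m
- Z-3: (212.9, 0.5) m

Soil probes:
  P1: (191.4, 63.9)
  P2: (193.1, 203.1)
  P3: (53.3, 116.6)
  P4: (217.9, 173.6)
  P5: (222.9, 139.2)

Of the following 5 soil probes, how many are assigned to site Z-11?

3

P1 → Z-14
P2 → Z-11
P3 → Z-4
P4 → Z-11
P5 → Z-11
3 of the 5 go to Z-11.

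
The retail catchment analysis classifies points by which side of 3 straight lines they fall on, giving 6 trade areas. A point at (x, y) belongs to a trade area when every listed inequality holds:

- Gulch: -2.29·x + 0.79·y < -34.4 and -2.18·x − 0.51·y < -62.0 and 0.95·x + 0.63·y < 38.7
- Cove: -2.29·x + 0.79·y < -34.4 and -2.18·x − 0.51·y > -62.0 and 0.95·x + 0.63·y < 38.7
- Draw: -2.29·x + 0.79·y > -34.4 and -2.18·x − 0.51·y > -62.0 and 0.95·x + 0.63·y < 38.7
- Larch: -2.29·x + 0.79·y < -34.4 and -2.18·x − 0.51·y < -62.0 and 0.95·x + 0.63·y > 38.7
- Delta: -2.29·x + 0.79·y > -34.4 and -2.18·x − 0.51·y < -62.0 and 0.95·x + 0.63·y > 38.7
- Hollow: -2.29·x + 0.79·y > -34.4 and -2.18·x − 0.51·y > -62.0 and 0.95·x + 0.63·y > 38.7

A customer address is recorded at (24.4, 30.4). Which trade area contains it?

Delta

-2.29·24.4 + 0.79·30.4 = -31.860, which is > -34.4
-2.18·24.4 − 0.51·30.4 = -68.696, which is < -62.0
0.95·24.4 + 0.63·30.4 = 42.332, which is > 38.7
This sign pattern matches Delta.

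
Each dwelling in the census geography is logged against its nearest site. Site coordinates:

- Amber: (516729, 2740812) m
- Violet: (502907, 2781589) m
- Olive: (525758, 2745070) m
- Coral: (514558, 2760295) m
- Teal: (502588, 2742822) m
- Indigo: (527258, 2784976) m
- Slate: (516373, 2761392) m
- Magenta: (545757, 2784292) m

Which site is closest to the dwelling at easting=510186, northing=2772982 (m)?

Violet

Squared distances to each site:
Amber: 1077719749.000; Violet: 127064290.000; Olive: 1021566928.000; Coral: 180074353.000; Teal: 967355204.000; Indigo: 435309220.000; Slate: 172607069.000; Magenta: 1393212141.000.
Minimum at Violet.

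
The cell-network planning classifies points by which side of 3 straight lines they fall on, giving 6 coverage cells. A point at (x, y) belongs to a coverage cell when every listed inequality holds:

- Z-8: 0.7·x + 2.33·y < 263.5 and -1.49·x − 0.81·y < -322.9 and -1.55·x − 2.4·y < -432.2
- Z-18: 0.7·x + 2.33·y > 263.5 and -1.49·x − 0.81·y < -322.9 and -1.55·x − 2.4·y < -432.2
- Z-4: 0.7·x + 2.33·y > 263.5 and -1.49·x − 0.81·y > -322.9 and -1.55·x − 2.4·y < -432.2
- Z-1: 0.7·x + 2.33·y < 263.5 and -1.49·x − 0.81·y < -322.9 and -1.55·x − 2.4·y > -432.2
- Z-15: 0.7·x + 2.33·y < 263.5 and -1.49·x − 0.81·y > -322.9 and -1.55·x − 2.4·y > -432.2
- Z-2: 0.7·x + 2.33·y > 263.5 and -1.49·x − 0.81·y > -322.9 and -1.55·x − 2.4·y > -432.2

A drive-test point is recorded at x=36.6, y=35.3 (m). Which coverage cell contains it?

0.7·36.6 + 2.33·35.3 = 107.869, which is < 263.5
-1.49·36.6 − 0.81·35.3 = -83.127, which is > -322.9
-1.55·36.6 − 2.4·35.3 = -141.450, which is > -432.2
This sign pattern matches Z-15.

Z-15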